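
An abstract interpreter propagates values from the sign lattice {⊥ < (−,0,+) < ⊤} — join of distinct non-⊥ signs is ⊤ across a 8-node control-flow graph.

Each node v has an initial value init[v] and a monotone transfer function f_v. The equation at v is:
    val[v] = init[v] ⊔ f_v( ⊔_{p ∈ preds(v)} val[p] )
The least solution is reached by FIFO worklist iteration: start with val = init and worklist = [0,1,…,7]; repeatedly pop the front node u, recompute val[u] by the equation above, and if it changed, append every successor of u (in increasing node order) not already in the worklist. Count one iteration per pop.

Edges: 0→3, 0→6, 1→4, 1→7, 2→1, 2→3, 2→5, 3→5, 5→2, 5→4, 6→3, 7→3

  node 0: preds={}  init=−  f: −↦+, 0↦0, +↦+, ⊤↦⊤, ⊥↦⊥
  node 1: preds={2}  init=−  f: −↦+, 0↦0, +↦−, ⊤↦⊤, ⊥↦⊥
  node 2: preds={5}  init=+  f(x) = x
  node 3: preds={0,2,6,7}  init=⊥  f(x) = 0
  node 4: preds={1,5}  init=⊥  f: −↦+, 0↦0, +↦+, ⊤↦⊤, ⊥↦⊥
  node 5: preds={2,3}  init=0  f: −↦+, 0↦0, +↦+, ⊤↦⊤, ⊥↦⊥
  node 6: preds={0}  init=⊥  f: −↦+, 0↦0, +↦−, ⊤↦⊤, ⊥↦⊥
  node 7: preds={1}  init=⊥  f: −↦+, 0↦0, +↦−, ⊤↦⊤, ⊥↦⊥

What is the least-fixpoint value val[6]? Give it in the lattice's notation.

+

Trace (14 dequeues):
  [1] u=0 | in ⊥ | out − | ==
  [2] u=1 | in + | out − | ==
  [3] u=2 | in 0 | out ⊤ | prev + | push {1}
  [4] u=3 | in ⊤ | out 0 | prev ⊥ | push {}
  [5] u=4 | in ⊤ | out ⊤ | prev ⊥ | push {}
  [6] u=5 | in ⊤ | out ⊤ | prev 0 | push {2,4}
  [7] u=6 | in − | out + | prev ⊥ | push {3}
  [8] u=7 | in − | out + | prev ⊥ | push {}
  [9] u=1 | in ⊤ | out ⊤ | prev − | push {7}
  [10] u=2 | in ⊤ | out ⊤ | ==
  [11] u=4 | in ⊤ | out ⊤ | ==
  [12] u=3 | in ⊤ | out 0 | ==
  [13] u=7 | in ⊤ | out ⊤ | prev + | push {3}
  [14] u=3 | in ⊤ | out 0 | ==

Converged values:
  [0] −
  [1] ⊤
  [2] ⊤
  [3] 0
  [4] ⊤
  [5] ⊤
  [6] +
  [7] ⊤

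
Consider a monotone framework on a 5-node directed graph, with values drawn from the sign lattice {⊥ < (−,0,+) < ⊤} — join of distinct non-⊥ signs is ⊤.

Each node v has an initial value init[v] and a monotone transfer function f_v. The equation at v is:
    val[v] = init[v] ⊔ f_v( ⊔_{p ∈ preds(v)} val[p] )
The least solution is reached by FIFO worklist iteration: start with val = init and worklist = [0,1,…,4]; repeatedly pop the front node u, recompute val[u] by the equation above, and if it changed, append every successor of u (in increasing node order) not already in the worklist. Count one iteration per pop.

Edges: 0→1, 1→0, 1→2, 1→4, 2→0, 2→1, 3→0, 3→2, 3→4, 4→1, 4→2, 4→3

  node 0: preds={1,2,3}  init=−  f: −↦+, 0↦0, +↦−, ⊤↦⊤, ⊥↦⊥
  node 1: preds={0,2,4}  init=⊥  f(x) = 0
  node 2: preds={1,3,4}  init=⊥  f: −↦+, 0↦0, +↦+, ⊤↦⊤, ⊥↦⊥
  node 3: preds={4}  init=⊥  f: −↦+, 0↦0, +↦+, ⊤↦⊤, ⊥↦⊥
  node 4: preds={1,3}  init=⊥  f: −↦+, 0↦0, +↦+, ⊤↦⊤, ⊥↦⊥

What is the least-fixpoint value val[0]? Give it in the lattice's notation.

Trace (12 dequeues):
  [1] u=0 | in ⊥ | out − | ==
  [2] u=1 | in − | out 0 | prev ⊥ | push {0}
  [3] u=2 | in 0 | out 0 | prev ⊥ | push {1}
  [4] u=3 | in ⊥ | out ⊥ | ==
  [5] u=4 | in 0 | out 0 | prev ⊥ | push {2,3}
  [6] u=0 | in 0 | out ⊤ | prev − | push {}
  [7] u=1 | in ⊤ | out 0 | ==
  [8] u=2 | in 0 | out 0 | ==
  [9] u=3 | in 0 | out 0 | prev ⊥ | push {0,2,4}
  [10] u=0 | in 0 | out ⊤ | ==
  [11] u=2 | in 0 | out 0 | ==
  [12] u=4 | in 0 | out 0 | ==

Converged values:
  [0] ⊤
  [1] 0
  [2] 0
  [3] 0
  [4] 0

⊤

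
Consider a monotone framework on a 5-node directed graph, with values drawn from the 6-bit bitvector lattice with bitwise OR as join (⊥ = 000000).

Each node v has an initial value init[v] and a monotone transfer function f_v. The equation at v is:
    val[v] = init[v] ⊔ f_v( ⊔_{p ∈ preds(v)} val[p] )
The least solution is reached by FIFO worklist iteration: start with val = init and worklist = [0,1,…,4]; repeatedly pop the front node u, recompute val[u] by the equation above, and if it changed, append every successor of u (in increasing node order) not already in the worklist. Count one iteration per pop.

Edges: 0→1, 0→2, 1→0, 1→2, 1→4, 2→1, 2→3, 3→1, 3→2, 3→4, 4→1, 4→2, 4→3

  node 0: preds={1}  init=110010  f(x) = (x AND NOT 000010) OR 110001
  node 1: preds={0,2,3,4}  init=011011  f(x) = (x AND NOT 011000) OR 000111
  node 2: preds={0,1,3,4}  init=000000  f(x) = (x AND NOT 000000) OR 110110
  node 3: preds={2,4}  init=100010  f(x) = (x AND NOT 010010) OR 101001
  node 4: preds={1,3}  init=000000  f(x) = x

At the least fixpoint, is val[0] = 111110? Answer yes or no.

Iteration log — 9 steps:
  step 1. node 0  ⊔preds=011011  new=111011  old=110010  +wl: 
  step 2. node 1  ⊔preds=111011  new=111111  old=011011  +wl: 0
  step 3. node 2  ⊔preds=111111  new=111111  old=000000  +wl: 1
  step 4. node 3  ⊔preds=111111  new=101111  old=100010  +wl: 2
  step 5. node 4  ⊔preds=111111  new=111111  old=000000  +wl: 3
  step 6. node 0  ⊔preds=111111  new=111111  old=111011  +wl: 
  step 7. node 1  ⊔preds=111111  new=111111  stable
  step 8. node 2  ⊔preds=111111  new=111111  stable
  step 9. node 3  ⊔preds=111111  new=101111  stable

Least fixpoint reached:
  node 0: 111111
  node 1: 111111
  node 2: 111111
  node 3: 101111
  node 4: 111111

no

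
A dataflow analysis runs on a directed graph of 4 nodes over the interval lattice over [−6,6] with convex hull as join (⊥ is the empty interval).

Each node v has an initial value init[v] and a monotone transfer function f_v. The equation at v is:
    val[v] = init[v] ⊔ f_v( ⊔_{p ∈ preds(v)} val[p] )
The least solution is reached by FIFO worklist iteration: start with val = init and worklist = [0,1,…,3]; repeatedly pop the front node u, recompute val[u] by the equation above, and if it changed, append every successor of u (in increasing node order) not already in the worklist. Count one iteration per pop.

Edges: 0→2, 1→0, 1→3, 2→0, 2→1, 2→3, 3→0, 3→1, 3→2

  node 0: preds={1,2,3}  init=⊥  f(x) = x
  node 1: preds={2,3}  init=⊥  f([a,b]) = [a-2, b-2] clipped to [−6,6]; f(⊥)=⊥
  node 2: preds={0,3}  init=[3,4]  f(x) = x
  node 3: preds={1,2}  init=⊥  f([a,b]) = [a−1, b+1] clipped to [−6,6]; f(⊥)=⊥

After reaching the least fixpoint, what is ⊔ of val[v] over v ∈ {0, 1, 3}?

[-6,6]

Iteration log — 19 steps:
  step 1. node 0  ⊔preds=[3,4]  new=[3,4]  old=⊥  +wl: 
  step 2. node 1  ⊔preds=[3,4]  new=[1,2]  old=⊥  +wl: 0
  step 3. node 2  ⊔preds=[3,4]  new=[3,4]  stable
  step 4. node 3  ⊔preds=[1,4]  new=[0,5]  old=⊥  +wl: 1,2
  step 5. node 0  ⊔preds=[0,5]  new=[0,5]  old=[3,4]  +wl: 
  step 6. node 1  ⊔preds=[0,5]  new=[-2,3]  old=[1,2]  +wl: 0,3
  step 7. node 2  ⊔preds=[0,5]  new=[0,5]  old=[3,4]  +wl: 1
  step 8. node 0  ⊔preds=[-2,5]  new=[-2,5]  old=[0,5]  +wl: 2
  step 9. node 3  ⊔preds=[-2,5]  new=[-3,6]  old=[0,5]  +wl: 0
  step 10. node 1  ⊔preds=[-3,6]  new=[-5,4]  old=[-2,3]  +wl: 3
  step 11. node 2  ⊔preds=[-3,6]  new=[-3,6]  old=[0,5]  +wl: 1
  step 12. node 0  ⊔preds=[-5,6]  new=[-5,6]  old=[-2,5]  +wl: 2
  step 13. node 3  ⊔preds=[-5,6]  new=[-6,6]  old=[-3,6]  +wl: 0
  step 14. node 1  ⊔preds=[-6,6]  new=[-6,4]  old=[-5,4]  +wl: 3
  step 15. node 2  ⊔preds=[-6,6]  new=[-6,6]  old=[-3,6]  +wl: 1
  step 16. node 0  ⊔preds=[-6,6]  new=[-6,6]  old=[-5,6]  +wl: 2
  step 17. node 3  ⊔preds=[-6,6]  new=[-6,6]  stable
  step 18. node 1  ⊔preds=[-6,6]  new=[-6,4]  stable
  step 19. node 2  ⊔preds=[-6,6]  new=[-6,6]  stable

Least fixpoint reached:
  node 0: [-6,6]
  node 1: [-6,4]
  node 2: [-6,6]
  node 3: [-6,6]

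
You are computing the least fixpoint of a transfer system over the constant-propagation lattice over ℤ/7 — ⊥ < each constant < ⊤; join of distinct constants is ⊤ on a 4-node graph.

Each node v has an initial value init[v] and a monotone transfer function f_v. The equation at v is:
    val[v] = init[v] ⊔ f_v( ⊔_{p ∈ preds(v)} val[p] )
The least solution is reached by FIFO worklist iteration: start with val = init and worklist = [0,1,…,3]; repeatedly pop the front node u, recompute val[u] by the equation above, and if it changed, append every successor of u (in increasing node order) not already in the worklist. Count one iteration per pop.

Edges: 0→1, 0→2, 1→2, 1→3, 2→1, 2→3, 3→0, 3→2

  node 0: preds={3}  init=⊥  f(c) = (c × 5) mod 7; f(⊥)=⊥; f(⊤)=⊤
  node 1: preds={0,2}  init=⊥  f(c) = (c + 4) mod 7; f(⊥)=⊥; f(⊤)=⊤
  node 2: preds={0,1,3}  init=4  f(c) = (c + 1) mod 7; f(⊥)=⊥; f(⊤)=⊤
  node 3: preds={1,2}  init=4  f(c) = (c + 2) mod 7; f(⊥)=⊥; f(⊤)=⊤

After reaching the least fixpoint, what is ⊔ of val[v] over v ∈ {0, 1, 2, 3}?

⊤

Worklist (8 pops):
  #1 pop 0: in=4 → 6 (was ⊥); enqueue []
  #2 pop 1: in=⊤ → ⊤ (was ⊥); enqueue []
  #3 pop 2: in=⊤ → ⊤ (was 4); enqueue [1]
  #4 pop 3: in=⊤ → ⊤ (was 4); enqueue [0,2]
  #5 pop 1: in=⊤ → ⊤ (no change)
  #6 pop 0: in=⊤ → ⊤ (was 6); enqueue [1]
  #7 pop 2: in=⊤ → ⊤ (no change)
  #8 pop 1: in=⊤ → ⊤ (no change)

Fixpoint:
  val[0] = ⊤
  val[1] = ⊤
  val[2] = ⊤
  val[3] = ⊤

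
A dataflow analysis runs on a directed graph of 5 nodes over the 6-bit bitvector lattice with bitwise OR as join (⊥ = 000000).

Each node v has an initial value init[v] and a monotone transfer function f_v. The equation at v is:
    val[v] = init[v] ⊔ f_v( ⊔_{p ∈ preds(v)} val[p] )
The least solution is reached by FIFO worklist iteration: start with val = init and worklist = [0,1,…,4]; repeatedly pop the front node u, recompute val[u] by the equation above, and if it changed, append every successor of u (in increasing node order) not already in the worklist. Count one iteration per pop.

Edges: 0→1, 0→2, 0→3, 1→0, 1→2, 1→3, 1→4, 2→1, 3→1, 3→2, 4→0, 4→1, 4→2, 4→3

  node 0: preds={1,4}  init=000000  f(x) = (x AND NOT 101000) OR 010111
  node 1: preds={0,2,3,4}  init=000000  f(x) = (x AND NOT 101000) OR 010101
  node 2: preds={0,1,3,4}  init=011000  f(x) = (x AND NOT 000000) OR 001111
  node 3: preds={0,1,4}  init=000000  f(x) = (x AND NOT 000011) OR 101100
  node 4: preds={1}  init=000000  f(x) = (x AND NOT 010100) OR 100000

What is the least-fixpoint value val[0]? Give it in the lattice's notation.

010111

Worklist (10 pops):
  #1 pop 0: in=000000 → 010111 (was 000000); enqueue []
  #2 pop 1: in=011111 → 010111 (was 000000); enqueue [0]
  #3 pop 2: in=010111 → 011111 (was 011000); enqueue [1]
  #4 pop 3: in=010111 → 111100 (was 000000); enqueue [2]
  #5 pop 4: in=010111 → 100011 (was 000000); enqueue [3]
  #6 pop 0: in=110111 → 010111 (no change)
  #7 pop 1: in=111111 → 010111 (no change)
  #8 pop 2: in=111111 → 111111 (was 011111); enqueue [1]
  #9 pop 3: in=110111 → 111100 (no change)
  #10 pop 1: in=111111 → 010111 (no change)

Fixpoint:
  val[0] = 010111
  val[1] = 010111
  val[2] = 111111
  val[3] = 111100
  val[4] = 100011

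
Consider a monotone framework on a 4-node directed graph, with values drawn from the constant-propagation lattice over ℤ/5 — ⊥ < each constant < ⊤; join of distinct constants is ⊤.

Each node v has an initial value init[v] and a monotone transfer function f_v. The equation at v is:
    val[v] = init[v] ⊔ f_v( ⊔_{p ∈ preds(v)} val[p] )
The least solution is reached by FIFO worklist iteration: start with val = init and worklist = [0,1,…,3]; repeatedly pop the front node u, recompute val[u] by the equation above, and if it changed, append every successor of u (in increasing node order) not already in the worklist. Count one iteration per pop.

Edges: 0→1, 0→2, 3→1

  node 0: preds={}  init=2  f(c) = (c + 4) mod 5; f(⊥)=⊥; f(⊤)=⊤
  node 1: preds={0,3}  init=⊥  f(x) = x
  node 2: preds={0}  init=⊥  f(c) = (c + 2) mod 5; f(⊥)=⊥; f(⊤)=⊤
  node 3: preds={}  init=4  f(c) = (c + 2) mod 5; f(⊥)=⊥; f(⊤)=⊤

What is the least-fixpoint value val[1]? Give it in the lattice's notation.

Iteration log — 4 steps:
  step 1. node 0  ⊔preds=⊥  new=2  stable
  step 2. node 1  ⊔preds=⊤  new=⊤  old=⊥  +wl: 
  step 3. node 2  ⊔preds=2  new=4  old=⊥  +wl: 
  step 4. node 3  ⊔preds=⊥  new=4  stable

Least fixpoint reached:
  node 0: 2
  node 1: ⊤
  node 2: 4
  node 3: 4

⊤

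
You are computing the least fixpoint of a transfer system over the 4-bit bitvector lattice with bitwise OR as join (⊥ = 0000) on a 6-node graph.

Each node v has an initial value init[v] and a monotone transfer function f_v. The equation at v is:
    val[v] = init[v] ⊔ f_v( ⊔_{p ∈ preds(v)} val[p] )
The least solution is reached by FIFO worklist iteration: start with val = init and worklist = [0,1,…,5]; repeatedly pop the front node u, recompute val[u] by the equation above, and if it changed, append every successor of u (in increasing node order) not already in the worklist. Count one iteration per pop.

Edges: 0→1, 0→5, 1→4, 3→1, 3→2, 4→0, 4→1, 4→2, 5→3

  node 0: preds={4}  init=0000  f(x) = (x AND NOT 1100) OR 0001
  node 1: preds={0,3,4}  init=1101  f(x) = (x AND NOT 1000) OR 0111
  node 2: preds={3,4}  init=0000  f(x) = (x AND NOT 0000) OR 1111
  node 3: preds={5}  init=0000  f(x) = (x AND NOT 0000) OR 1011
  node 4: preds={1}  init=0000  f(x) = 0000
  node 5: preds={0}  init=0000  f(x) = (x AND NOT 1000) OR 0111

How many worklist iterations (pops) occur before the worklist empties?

11

Trace (11 dequeues):
  [1] u=0 | in 0000 | out 0001 | prev 0000 | push {}
  [2] u=1 | in 0001 | out 1111 | prev 1101 | push {}
  [3] u=2 | in 0000 | out 1111 | prev 0000 | push {}
  [4] u=3 | in 0000 | out 1011 | prev 0000 | push {1,2}
  [5] u=4 | in 1111 | out 0000 | ==
  [6] u=5 | in 0001 | out 0111 | prev 0000 | push {3}
  [7] u=1 | in 1011 | out 1111 | ==
  [8] u=2 | in 1011 | out 1111 | ==
  [9] u=3 | in 0111 | out 1111 | prev 1011 | push {1,2}
  [10] u=1 | in 1111 | out 1111 | ==
  [11] u=2 | in 1111 | out 1111 | ==

Converged values:
  [0] 0001
  [1] 1111
  [2] 1111
  [3] 1111
  [4] 0000
  [5] 0111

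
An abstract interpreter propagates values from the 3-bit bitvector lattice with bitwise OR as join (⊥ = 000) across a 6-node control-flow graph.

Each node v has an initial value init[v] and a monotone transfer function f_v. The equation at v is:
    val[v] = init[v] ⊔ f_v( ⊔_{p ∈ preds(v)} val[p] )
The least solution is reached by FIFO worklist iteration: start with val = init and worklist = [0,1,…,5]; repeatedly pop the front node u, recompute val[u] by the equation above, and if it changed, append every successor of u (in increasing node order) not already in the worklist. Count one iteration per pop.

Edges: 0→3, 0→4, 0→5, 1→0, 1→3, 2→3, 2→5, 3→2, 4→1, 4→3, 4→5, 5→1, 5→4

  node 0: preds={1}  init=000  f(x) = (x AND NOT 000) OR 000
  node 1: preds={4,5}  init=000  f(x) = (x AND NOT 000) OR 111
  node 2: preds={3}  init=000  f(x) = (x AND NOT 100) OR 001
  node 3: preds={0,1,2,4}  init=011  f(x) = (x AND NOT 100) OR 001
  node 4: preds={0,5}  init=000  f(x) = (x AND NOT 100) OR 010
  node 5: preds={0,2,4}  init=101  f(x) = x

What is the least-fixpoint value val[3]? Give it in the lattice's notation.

Iteration log — 11 steps:
  step 1. node 0  ⊔preds=000  new=000  stable
  step 2. node 1  ⊔preds=101  new=111  old=000  +wl: 0
  step 3. node 2  ⊔preds=011  new=011  old=000  +wl: 
  step 4. node 3  ⊔preds=111  new=011  stable
  step 5. node 4  ⊔preds=101  new=011  old=000  +wl: 1,3
  step 6. node 5  ⊔preds=011  new=111  old=101  +wl: 4
  step 7. node 0  ⊔preds=111  new=111  old=000  +wl: 5
  step 8. node 1  ⊔preds=111  new=111  stable
  step 9. node 3  ⊔preds=111  new=011  stable
  step 10. node 4  ⊔preds=111  new=011  stable
  step 11. node 5  ⊔preds=111  new=111  stable

Least fixpoint reached:
  node 0: 111
  node 1: 111
  node 2: 011
  node 3: 011
  node 4: 011
  node 5: 111

011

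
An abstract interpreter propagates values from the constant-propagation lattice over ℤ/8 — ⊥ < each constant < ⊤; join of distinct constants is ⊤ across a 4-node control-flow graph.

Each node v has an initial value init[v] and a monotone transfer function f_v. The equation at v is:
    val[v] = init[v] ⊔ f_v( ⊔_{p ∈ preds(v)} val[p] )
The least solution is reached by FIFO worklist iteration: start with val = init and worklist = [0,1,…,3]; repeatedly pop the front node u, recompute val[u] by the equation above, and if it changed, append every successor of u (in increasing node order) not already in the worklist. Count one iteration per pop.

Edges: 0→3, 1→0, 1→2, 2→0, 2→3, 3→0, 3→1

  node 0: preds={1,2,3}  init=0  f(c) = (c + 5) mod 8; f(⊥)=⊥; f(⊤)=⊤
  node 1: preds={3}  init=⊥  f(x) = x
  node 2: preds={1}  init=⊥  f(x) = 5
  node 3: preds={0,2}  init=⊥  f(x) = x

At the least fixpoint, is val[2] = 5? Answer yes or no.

Trace (9 dequeues):
  [1] u=0 | in ⊥ | out 0 | ==
  [2] u=1 | in ⊥ | out ⊥ | ==
  [3] u=2 | in ⊥ | out 5 | prev ⊥ | push {0}
  [4] u=3 | in ⊤ | out ⊤ | prev ⊥ | push {1}
  [5] u=0 | in ⊤ | out ⊤ | prev 0 | push {3}
  [6] u=1 | in ⊤ | out ⊤ | prev ⊥ | push {0,2}
  [7] u=3 | in ⊤ | out ⊤ | ==
  [8] u=0 | in ⊤ | out ⊤ | ==
  [9] u=2 | in ⊤ | out 5 | ==

Converged values:
  [0] ⊤
  [1] ⊤
  [2] 5
  [3] ⊤

yes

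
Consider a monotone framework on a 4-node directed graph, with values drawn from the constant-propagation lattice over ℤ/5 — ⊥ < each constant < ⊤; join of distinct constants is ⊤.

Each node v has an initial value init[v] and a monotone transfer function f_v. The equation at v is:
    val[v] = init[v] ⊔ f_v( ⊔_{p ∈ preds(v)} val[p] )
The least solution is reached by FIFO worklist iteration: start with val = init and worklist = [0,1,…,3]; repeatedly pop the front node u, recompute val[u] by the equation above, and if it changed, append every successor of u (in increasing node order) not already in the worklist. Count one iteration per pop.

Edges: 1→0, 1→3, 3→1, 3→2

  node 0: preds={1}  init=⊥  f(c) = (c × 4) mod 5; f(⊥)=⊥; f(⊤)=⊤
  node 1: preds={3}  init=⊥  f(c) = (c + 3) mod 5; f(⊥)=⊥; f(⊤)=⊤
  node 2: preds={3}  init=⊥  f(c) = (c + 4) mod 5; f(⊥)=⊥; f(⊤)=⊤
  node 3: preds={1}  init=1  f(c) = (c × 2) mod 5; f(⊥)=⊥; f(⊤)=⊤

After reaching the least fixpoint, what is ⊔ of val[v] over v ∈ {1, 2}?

Trace (9 dequeues):
  [1] u=0 | in ⊥ | out ⊥ | ==
  [2] u=1 | in 1 | out 4 | prev ⊥ | push {0}
  [3] u=2 | in 1 | out 0 | prev ⊥ | push {}
  [4] u=3 | in 4 | out ⊤ | prev 1 | push {1,2}
  [5] u=0 | in 4 | out 1 | prev ⊥ | push {}
  [6] u=1 | in ⊤ | out ⊤ | prev 4 | push {0,3}
  [7] u=2 | in ⊤ | out ⊤ | prev 0 | push {}
  [8] u=0 | in ⊤ | out ⊤ | prev 1 | push {}
  [9] u=3 | in ⊤ | out ⊤ | ==

Converged values:
  [0] ⊤
  [1] ⊤
  [2] ⊤
  [3] ⊤

⊤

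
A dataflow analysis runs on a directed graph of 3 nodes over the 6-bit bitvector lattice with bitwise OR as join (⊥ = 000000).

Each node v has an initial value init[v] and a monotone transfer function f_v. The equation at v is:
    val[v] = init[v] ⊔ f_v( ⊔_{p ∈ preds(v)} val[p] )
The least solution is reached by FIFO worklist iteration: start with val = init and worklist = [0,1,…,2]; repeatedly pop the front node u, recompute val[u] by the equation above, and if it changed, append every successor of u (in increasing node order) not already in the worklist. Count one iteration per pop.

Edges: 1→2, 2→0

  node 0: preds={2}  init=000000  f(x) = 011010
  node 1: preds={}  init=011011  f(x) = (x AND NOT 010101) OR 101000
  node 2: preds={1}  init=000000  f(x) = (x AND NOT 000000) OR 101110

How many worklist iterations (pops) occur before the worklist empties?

Iteration log — 4 steps:
  step 1. node 0  ⊔preds=000000  new=011010  old=000000  +wl: 
  step 2. node 1  ⊔preds=000000  new=111011  old=011011  +wl: 
  step 3. node 2  ⊔preds=111011  new=111111  old=000000  +wl: 0
  step 4. node 0  ⊔preds=111111  new=011010  stable

Least fixpoint reached:
  node 0: 011010
  node 1: 111011
  node 2: 111111

4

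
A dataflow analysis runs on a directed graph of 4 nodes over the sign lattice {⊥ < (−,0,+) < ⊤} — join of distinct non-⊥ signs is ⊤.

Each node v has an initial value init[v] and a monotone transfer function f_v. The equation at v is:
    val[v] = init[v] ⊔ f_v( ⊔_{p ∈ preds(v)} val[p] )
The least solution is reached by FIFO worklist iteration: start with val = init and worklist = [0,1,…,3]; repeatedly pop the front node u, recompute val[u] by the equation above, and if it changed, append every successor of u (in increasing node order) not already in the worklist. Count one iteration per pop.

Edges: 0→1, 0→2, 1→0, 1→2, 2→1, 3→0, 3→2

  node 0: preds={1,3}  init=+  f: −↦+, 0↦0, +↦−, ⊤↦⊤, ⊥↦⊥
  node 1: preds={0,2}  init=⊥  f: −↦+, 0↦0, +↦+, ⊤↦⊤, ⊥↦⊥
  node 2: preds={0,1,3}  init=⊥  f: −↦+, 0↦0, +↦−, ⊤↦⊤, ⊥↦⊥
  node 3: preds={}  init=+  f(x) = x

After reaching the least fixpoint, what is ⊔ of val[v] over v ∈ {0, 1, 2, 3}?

Iteration log — 6 steps:
  step 1. node 0  ⊔preds=+  new=⊤  old=+  +wl: 
  step 2. node 1  ⊔preds=⊤  new=⊤  old=⊥  +wl: 0
  step 3. node 2  ⊔preds=⊤  new=⊤  old=⊥  +wl: 1
  step 4. node 3  ⊔preds=⊥  new=+  stable
  step 5. node 0  ⊔preds=⊤  new=⊤  stable
  step 6. node 1  ⊔preds=⊤  new=⊤  stable

Least fixpoint reached:
  node 0: ⊤
  node 1: ⊤
  node 2: ⊤
  node 3: +

⊤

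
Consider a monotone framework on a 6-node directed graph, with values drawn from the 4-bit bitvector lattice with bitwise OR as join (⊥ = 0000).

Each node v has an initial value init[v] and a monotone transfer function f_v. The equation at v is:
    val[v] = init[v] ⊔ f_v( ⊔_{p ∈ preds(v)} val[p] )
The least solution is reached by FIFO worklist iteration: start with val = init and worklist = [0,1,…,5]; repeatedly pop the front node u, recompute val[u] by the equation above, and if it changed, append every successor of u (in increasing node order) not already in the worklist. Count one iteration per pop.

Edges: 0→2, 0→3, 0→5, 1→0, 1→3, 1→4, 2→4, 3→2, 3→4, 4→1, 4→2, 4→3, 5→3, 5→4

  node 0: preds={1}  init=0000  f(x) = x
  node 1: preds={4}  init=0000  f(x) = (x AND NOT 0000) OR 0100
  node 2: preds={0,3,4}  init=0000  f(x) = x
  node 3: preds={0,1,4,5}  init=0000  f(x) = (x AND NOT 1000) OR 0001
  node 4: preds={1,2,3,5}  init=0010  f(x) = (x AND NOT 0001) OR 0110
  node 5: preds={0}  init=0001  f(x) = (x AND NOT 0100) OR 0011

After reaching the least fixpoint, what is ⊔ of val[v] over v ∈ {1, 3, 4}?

0111

Worklist (12 pops):
  #1 pop 0: in=0000 → 0000 (no change)
  #2 pop 1: in=0010 → 0110 (was 0000); enqueue [0]
  #3 pop 2: in=0010 → 0010 (was 0000); enqueue []
  #4 pop 3: in=0111 → 0111 (was 0000); enqueue [2]
  #5 pop 4: in=0111 → 0110 (was 0010); enqueue [1,3]
  #6 pop 5: in=0000 → 0011 (was 0001); enqueue [4]
  #7 pop 0: in=0110 → 0110 (was 0000); enqueue [5]
  #8 pop 2: in=0111 → 0111 (was 0010); enqueue []
  #9 pop 1: in=0110 → 0110 (no change)
  #10 pop 3: in=0111 → 0111 (no change)
  #11 pop 4: in=0111 → 0110 (no change)
  #12 pop 5: in=0110 → 0011 (no change)

Fixpoint:
  val[0] = 0110
  val[1] = 0110
  val[2] = 0111
  val[3] = 0111
  val[4] = 0110
  val[5] = 0011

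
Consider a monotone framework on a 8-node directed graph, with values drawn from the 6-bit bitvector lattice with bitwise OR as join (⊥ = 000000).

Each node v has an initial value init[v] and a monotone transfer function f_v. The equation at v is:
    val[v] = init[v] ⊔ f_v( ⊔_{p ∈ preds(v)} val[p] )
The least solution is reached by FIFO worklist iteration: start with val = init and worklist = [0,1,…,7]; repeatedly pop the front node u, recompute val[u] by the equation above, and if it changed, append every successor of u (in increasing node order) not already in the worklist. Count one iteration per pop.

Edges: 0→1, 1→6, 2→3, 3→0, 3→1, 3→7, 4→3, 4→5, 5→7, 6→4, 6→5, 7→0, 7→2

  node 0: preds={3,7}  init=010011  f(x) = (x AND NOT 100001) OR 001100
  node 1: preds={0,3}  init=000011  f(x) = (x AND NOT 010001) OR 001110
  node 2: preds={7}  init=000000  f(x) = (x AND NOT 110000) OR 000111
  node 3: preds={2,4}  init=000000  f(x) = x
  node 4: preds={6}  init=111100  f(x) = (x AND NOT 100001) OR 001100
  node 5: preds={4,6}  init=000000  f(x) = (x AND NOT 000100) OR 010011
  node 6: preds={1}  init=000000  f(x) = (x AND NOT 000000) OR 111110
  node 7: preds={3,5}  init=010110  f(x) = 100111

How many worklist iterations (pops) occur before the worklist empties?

Trace (15 dequeues):
  [1] u=0 | in 010110 | out 011111 | prev 010011 | push {}
  [2] u=1 | in 011111 | out 001111 | prev 000011 | push {}
  [3] u=2 | in 010110 | out 000111 | prev 000000 | push {}
  [4] u=3 | in 111111 | out 111111 | prev 000000 | push {0,1}
  [5] u=4 | in 000000 | out 111100 | ==
  [6] u=5 | in 111100 | out 111011 | prev 000000 | push {}
  [7] u=6 | in 001111 | out 111111 | prev 000000 | push {4,5}
  [8] u=7 | in 111111 | out 110111 | prev 010110 | push {2}
  [9] u=0 | in 111111 | out 011111 | ==
  [10] u=1 | in 111111 | out 101111 | prev 001111 | push {6}
  [11] u=4 | in 111111 | out 111110 | prev 111100 | push {3}
  [12] u=5 | in 111111 | out 111011 | ==
  [13] u=2 | in 110111 | out 000111 | ==
  [14] u=6 | in 101111 | out 111111 | ==
  [15] u=3 | in 111111 | out 111111 | ==

Converged values:
  [0] 011111
  [1] 101111
  [2] 000111
  [3] 111111
  [4] 111110
  [5] 111011
  [6] 111111
  [7] 110111

15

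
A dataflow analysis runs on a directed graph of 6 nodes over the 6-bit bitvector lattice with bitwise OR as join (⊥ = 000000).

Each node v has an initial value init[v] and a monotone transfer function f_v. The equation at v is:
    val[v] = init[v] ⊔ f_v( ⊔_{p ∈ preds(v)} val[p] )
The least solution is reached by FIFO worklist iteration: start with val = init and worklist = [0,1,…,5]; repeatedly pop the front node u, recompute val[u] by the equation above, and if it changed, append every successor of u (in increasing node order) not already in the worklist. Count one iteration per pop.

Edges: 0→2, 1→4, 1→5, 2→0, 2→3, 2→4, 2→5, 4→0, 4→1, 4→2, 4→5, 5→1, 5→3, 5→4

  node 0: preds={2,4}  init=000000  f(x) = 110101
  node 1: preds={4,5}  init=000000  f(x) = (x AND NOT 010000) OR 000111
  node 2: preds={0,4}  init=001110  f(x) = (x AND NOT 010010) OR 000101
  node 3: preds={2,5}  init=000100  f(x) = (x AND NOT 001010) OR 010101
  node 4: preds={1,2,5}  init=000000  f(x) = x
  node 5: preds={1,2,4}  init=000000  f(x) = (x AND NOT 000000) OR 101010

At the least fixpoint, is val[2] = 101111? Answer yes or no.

yes

Trace (12 dequeues):
  [1] u=0 | in 001110 | out 110101 | prev 000000 | push {}
  [2] u=1 | in 000000 | out 000111 | prev 000000 | push {}
  [3] u=2 | in 110101 | out 101111 | prev 001110 | push {0}
  [4] u=3 | in 101111 | out 110101 | prev 000100 | push {}
  [5] u=4 | in 101111 | out 101111 | prev 000000 | push {1,2}
  [6] u=5 | in 101111 | out 101111 | prev 000000 | push {3,4}
  [7] u=0 | in 101111 | out 110101 | ==
  [8] u=1 | in 101111 | out 101111 | prev 000111 | push {5}
  [9] u=2 | in 111111 | out 101111 | ==
  [10] u=3 | in 101111 | out 110101 | ==
  [11] u=4 | in 101111 | out 101111 | ==
  [12] u=5 | in 101111 | out 101111 | ==

Converged values:
  [0] 110101
  [1] 101111
  [2] 101111
  [3] 110101
  [4] 101111
  [5] 101111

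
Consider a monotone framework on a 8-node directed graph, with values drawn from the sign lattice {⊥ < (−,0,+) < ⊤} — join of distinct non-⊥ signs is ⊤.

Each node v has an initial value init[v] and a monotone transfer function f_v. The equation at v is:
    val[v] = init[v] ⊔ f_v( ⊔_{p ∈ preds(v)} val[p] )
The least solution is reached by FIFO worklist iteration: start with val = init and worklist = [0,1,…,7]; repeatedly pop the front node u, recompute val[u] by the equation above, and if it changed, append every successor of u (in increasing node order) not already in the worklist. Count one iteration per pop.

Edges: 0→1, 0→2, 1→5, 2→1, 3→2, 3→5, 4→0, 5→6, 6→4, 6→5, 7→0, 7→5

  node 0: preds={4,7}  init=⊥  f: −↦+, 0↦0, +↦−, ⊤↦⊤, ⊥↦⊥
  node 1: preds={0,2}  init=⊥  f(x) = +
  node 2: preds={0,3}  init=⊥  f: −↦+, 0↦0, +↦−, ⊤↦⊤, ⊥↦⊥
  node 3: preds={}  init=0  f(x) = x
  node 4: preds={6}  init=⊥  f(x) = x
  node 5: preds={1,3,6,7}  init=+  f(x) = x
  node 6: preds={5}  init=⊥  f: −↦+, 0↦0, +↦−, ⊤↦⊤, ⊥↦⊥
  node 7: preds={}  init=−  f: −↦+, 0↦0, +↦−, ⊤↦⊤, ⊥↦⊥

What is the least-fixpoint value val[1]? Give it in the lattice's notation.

+

Iteration log — 14 steps:
  step 1. node 0  ⊔preds=−  new=+  old=⊥  +wl: 
  step 2. node 1  ⊔preds=+  new=+  old=⊥  +wl: 
  step 3. node 2  ⊔preds=⊤  new=⊤  old=⊥  +wl: 1
  step 4. node 3  ⊔preds=⊥  new=0  stable
  step 5. node 4  ⊔preds=⊥  new=⊥  stable
  step 6. node 5  ⊔preds=⊤  new=⊤  old=+  +wl: 
  step 7. node 6  ⊔preds=⊤  new=⊤  old=⊥  +wl: 4,5
  step 8. node 7  ⊔preds=⊥  new=−  stable
  step 9. node 1  ⊔preds=⊤  new=+  stable
  step 10. node 4  ⊔preds=⊤  new=⊤  old=⊥  +wl: 0
  step 11. node 5  ⊔preds=⊤  new=⊤  stable
  step 12. node 0  ⊔preds=⊤  new=⊤  old=+  +wl: 1,2
  step 13. node 1  ⊔preds=⊤  new=+  stable
  step 14. node 2  ⊔preds=⊤  new=⊤  stable

Least fixpoint reached:
  node 0: ⊤
  node 1: +
  node 2: ⊤
  node 3: 0
  node 4: ⊤
  node 5: ⊤
  node 6: ⊤
  node 7: −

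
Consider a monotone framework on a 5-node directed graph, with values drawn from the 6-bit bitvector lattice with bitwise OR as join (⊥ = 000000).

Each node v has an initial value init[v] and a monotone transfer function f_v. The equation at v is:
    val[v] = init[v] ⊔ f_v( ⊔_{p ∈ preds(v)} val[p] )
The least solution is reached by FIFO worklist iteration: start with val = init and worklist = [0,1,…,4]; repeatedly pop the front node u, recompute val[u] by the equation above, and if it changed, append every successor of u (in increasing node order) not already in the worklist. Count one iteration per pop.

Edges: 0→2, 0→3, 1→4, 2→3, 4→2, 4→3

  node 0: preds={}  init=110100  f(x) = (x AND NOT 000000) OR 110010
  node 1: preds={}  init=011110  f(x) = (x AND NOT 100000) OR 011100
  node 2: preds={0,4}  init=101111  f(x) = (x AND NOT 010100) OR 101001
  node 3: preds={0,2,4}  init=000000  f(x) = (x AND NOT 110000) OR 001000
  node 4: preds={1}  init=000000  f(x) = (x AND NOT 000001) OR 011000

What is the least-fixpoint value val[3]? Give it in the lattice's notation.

001111

Worklist (7 pops):
  #1 pop 0: in=000000 → 110110 (was 110100); enqueue []
  #2 pop 1: in=000000 → 011110 (no change)
  #3 pop 2: in=110110 → 101111 (no change)
  #4 pop 3: in=111111 → 001111 (was 000000); enqueue []
  #5 pop 4: in=011110 → 011110 (was 000000); enqueue [2,3]
  #6 pop 2: in=111110 → 101111 (no change)
  #7 pop 3: in=111111 → 001111 (no change)

Fixpoint:
  val[0] = 110110
  val[1] = 011110
  val[2] = 101111
  val[3] = 001111
  val[4] = 011110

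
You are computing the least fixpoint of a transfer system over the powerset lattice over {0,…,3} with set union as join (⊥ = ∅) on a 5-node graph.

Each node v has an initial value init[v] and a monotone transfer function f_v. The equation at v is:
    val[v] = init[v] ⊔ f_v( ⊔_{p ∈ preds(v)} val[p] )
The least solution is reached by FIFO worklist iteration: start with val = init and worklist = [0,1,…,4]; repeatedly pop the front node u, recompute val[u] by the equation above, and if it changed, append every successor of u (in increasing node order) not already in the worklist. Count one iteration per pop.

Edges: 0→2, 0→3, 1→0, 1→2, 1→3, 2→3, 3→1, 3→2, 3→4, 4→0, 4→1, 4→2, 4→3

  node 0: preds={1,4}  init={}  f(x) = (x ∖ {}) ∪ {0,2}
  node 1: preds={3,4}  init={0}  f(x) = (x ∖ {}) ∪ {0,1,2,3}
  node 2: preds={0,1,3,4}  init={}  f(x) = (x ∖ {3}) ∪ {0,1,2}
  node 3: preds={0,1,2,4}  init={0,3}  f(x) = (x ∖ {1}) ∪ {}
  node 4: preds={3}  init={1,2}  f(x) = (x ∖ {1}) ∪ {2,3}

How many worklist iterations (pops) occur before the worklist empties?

9

Trace (9 dequeues):
  [1] u=0 | in {0,1,2} | out {0,1,2} | prev {} | push {}
  [2] u=1 | in {0,1,2,3} | out {0,1,2,3} | prev {0} | push {0}
  [3] u=2 | in {0,1,2,3} | out {0,1,2} | prev {} | push {}
  [4] u=3 | in {0,1,2,3} | out {0,2,3} | prev {0,3} | push {1,2}
  [5] u=4 | in {0,2,3} | out {0,1,2,3} | prev {1,2} | push {3}
  [6] u=0 | in {0,1,2,3} | out {0,1,2,3} | prev {0,1,2} | push {}
  [7] u=1 | in {0,1,2,3} | out {0,1,2,3} | ==
  [8] u=2 | in {0,1,2,3} | out {0,1,2} | ==
  [9] u=3 | in {0,1,2,3} | out {0,2,3} | ==

Converged values:
  [0] {0,1,2,3}
  [1] {0,1,2,3}
  [2] {0,1,2}
  [3] {0,2,3}
  [4] {0,1,2,3}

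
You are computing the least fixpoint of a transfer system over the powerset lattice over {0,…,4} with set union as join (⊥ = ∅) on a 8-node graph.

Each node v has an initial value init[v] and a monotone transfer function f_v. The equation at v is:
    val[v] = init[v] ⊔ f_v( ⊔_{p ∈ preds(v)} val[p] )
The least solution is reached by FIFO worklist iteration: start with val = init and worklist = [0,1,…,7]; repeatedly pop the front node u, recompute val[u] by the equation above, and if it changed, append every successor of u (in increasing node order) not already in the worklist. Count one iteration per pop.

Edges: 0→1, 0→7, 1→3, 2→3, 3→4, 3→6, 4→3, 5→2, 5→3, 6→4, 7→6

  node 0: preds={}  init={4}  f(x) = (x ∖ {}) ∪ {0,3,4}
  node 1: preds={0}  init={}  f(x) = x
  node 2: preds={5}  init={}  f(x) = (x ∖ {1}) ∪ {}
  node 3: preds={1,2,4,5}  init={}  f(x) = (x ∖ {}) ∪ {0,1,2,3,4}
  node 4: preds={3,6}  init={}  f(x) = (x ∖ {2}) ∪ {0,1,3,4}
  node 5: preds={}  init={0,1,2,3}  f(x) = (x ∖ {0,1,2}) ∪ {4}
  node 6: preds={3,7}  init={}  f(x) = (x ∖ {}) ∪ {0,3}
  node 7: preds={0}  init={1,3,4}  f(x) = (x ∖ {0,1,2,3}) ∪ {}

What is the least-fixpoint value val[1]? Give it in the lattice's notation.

Worklist (12 pops):
  #1 pop 0: in={} → {0,3,4} (was {4}); enqueue []
  #2 pop 1: in={0,3,4} → {0,3,4} (was {}); enqueue []
  #3 pop 2: in={0,1,2,3} → {0,2,3} (was {}); enqueue []
  #4 pop 3: in={0,1,2,3,4} → {0,1,2,3,4} (was {}); enqueue []
  #5 pop 4: in={0,1,2,3,4} → {0,1,3,4} (was {}); enqueue [3]
  #6 pop 5: in={} → {0,1,2,3,4} (was {0,1,2,3}); enqueue [2]
  #7 pop 6: in={0,1,2,3,4} → {0,1,2,3,4} (was {}); enqueue [4]
  #8 pop 7: in={0,3,4} → {1,3,4} (no change)
  #9 pop 3: in={0,1,2,3,4} → {0,1,2,3,4} (no change)
  #10 pop 2: in={0,1,2,3,4} → {0,2,3,4} (was {0,2,3}); enqueue [3]
  #11 pop 4: in={0,1,2,3,4} → {0,1,3,4} (no change)
  #12 pop 3: in={0,1,2,3,4} → {0,1,2,3,4} (no change)

Fixpoint:
  val[0] = {0,3,4}
  val[1] = {0,3,4}
  val[2] = {0,2,3,4}
  val[3] = {0,1,2,3,4}
  val[4] = {0,1,3,4}
  val[5] = {0,1,2,3,4}
  val[6] = {0,1,2,3,4}
  val[7] = {1,3,4}

{0,3,4}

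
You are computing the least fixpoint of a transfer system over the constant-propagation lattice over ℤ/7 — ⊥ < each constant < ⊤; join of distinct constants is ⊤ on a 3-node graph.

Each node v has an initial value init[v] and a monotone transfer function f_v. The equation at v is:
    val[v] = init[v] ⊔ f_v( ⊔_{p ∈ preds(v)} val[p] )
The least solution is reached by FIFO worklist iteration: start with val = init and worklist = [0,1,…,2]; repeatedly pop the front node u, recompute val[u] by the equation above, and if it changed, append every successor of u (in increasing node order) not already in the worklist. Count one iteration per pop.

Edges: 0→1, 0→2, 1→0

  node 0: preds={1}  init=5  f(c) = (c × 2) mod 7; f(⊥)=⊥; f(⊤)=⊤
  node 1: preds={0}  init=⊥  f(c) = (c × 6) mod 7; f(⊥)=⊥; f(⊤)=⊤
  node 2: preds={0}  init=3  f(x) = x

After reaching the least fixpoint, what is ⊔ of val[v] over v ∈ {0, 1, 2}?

⊤

Iteration log — 7 steps:
  step 1. node 0  ⊔preds=⊥  new=5  stable
  step 2. node 1  ⊔preds=5  new=2  old=⊥  +wl: 0
  step 3. node 2  ⊔preds=5  new=⊤  old=3  +wl: 
  step 4. node 0  ⊔preds=2  new=⊤  old=5  +wl: 1,2
  step 5. node 1  ⊔preds=⊤  new=⊤  old=2  +wl: 0
  step 6. node 2  ⊔preds=⊤  new=⊤  stable
  step 7. node 0  ⊔preds=⊤  new=⊤  stable

Least fixpoint reached:
  node 0: ⊤
  node 1: ⊤
  node 2: ⊤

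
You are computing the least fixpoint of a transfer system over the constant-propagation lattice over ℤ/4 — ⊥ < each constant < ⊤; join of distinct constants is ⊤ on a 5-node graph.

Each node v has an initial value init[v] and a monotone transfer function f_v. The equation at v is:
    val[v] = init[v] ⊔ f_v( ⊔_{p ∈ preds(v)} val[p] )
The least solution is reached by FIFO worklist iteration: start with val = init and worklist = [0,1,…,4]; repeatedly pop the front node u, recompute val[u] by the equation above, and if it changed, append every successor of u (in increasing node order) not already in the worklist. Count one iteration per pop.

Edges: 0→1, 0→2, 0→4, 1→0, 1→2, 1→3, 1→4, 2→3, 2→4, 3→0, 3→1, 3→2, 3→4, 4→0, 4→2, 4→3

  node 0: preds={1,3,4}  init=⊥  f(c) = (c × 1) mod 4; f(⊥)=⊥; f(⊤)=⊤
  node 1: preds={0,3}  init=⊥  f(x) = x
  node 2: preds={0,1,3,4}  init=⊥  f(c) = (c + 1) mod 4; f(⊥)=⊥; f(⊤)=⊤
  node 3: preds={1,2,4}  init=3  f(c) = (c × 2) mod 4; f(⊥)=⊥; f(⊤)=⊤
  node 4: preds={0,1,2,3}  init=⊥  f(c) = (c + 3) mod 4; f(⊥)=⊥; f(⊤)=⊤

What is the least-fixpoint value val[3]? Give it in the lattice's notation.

Trace (11 dequeues):
  [1] u=0 | in 3 | out 3 | prev ⊥ | push {}
  [2] u=1 | in 3 | out 3 | prev ⊥ | push {0}
  [3] u=2 | in 3 | out 0 | prev ⊥ | push {}
  [4] u=3 | in ⊤ | out ⊤ | prev 3 | push {1,2}
  [5] u=4 | in ⊤ | out ⊤ | prev ⊥ | push {3}
  [6] u=0 | in ⊤ | out ⊤ | prev 3 | push {4}
  [7] u=1 | in ⊤ | out ⊤ | prev 3 | push {0}
  [8] u=2 | in ⊤ | out ⊤ | prev 0 | push {}
  [9] u=3 | in ⊤ | out ⊤ | ==
  [10] u=4 | in ⊤ | out ⊤ | ==
  [11] u=0 | in ⊤ | out ⊤ | ==

Converged values:
  [0] ⊤
  [1] ⊤
  [2] ⊤
  [3] ⊤
  [4] ⊤

⊤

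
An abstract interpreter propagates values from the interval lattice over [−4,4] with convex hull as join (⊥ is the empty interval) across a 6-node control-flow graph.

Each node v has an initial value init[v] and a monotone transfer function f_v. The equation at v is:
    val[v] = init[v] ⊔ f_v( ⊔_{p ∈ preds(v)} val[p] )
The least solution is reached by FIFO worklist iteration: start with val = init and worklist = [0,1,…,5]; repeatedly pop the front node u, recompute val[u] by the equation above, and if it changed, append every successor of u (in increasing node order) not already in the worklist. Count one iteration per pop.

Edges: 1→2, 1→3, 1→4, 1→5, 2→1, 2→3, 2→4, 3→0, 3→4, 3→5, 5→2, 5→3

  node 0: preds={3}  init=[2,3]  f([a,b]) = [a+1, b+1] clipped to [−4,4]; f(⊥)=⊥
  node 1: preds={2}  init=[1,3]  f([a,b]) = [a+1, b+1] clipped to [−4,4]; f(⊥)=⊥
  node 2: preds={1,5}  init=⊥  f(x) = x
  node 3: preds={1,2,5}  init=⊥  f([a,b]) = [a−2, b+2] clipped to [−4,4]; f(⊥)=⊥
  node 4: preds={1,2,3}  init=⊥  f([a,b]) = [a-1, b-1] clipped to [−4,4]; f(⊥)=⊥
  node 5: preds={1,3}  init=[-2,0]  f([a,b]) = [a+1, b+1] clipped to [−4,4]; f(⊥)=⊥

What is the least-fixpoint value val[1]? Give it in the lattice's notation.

[-2,4]

Worklist (17 pops):
  #1 pop 0: in=⊥ → [2,3] (no change)
  #2 pop 1: in=⊥ → [1,3] (no change)
  #3 pop 2: in=[-2,3] → [-2,3] (was ⊥); enqueue [1]
  #4 pop 3: in=[-2,3] → [-4,4] (was ⊥); enqueue [0]
  #5 pop 4: in=[-4,4] → [-4,3] (was ⊥); enqueue []
  #6 pop 5: in=[-4,4] → [-3,4] (was [-2,0]); enqueue [2,3]
  #7 pop 1: in=[-2,3] → [-1,4] (was [1,3]); enqueue [4,5]
  #8 pop 0: in=[-4,4] → [-3,4] (was [2,3]); enqueue []
  #9 pop 2: in=[-3,4] → [-3,4] (was [-2,3]); enqueue [1]
  #10 pop 3: in=[-3,4] → [-4,4] (no change)
  #11 pop 4: in=[-4,4] → [-4,3] (no change)
  #12 pop 5: in=[-4,4] → [-3,4] (no change)
  #13 pop 1: in=[-3,4] → [-2,4] (was [-1,4]); enqueue [2,3,4,5]
  #14 pop 2: in=[-3,4] → [-3,4] (no change)
  #15 pop 3: in=[-3,4] → [-4,4] (no change)
  #16 pop 4: in=[-4,4] → [-4,3] (no change)
  #17 pop 5: in=[-4,4] → [-3,4] (no change)

Fixpoint:
  val[0] = [-3,4]
  val[1] = [-2,4]
  val[2] = [-3,4]
  val[3] = [-4,4]
  val[4] = [-4,3]
  val[5] = [-3,4]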